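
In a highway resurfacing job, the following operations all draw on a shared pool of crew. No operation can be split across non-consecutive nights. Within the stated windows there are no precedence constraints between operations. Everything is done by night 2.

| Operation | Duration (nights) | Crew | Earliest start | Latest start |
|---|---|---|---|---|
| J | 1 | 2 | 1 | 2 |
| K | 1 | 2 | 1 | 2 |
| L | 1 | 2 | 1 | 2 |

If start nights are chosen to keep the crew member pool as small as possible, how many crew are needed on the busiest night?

4

Early-start (J@1, K@1, L@1) gives peak 6: n1:6  n2:0.
Shift L→2.
Schedule J@1, K@1, L@2: n1:4  n2:2 — peak 4.
No arrangement of the 8 feasible schedules does better.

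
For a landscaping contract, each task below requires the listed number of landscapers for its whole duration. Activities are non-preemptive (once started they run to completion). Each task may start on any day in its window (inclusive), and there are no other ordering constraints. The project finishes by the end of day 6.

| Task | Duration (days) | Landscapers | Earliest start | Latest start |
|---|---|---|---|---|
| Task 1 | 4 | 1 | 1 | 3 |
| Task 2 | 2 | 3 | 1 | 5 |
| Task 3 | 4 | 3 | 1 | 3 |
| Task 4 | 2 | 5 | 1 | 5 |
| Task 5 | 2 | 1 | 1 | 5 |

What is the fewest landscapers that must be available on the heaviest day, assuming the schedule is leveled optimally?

6

Early-start (Task 1@1, Task 2@1, Task 3@1, Task 4@1, Task 5@1) gives peak 13: d1:13  d2:13  d3:4  d4:4  d5:0  d6:0.
Shift Task 2→5, Task 3→3, Task 5→3.
Schedule Task 1@1, Task 2@5, Task 3@3, Task 4@1, Task 5@3: d1:6  d2:6  d3:5  d4:5  d5:6  d6:6 — peak 6.
Total landscaper-days = 34 over 6 days ⇒ peak ≥ ⌈34/6⌉ = 6, so 6 is optimal.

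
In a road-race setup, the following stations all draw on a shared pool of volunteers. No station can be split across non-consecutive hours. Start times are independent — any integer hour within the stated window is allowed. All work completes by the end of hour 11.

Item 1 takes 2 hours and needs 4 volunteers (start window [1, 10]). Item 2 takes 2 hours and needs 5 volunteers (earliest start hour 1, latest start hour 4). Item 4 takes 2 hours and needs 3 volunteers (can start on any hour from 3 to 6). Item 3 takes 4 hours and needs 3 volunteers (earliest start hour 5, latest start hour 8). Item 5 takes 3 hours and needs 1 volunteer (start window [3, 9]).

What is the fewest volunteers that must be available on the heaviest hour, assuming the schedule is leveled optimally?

5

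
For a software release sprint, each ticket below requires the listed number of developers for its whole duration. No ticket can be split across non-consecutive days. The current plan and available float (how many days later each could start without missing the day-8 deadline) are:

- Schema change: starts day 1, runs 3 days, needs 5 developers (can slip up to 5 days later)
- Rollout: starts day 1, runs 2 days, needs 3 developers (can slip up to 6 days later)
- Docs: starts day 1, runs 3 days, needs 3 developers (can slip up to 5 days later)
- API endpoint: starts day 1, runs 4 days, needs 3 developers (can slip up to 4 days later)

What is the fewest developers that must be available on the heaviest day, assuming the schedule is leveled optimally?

Early-start (Schema change@1, Rollout@1, Docs@1, API endpoint@1) gives peak 14: d1:14  d2:14  d3:11  d4:3  d5:0  d6:0  d7:0  d8:0.
Shift Rollout→4, Docs→6, API endpoint→4.
Schedule Schema change@1, Rollout@4, Docs@6, API endpoint@4: d1:5  d2:5  d3:5  d4:6  d5:6  d6:6  d7:6  d8:3 — peak 6.
Total developer-days = 42 over 8 days ⇒ peak ≥ ⌈42/8⌉ = 6, so 6 is optimal.

6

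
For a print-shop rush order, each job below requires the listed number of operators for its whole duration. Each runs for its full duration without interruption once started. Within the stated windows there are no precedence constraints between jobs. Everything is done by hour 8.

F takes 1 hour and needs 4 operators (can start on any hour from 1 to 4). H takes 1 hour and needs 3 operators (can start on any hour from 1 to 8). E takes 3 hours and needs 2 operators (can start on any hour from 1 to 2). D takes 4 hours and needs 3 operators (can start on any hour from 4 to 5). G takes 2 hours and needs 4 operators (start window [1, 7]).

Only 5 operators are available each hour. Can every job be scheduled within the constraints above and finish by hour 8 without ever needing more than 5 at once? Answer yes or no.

The minimum achievable peak is 6; 5 < 6, so no feasible schedule stays within the cap.

no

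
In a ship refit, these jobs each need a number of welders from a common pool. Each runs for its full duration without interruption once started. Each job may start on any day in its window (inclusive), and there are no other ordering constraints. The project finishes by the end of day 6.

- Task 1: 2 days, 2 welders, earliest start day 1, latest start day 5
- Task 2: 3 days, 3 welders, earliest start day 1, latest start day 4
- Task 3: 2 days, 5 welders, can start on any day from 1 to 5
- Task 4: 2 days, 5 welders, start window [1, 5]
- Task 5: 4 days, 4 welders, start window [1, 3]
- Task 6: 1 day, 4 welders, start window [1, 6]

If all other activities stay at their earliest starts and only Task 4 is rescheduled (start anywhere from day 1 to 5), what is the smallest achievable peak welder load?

18

Task 4@1: d1:23  d2:19  d3:7  d4:4  d5:0  d6:0 → peak 23
Task 4@2: d1:18  d2:19  d3:12  d4:4  d5:0  d6:0 → peak 19
Task 4@3: d1:18  d2:14  d3:12  d4:9  d5:0  d6:0 → peak 18
Task 4@4: d1:18  d2:14  d3:7  d4:9  d5:5  d6:0 → peak 18
Task 4@5: d1:18  d2:14  d3:7  d4:4  d5:5  d6:5 → peak 18
Best is Task 4@3, peak 18.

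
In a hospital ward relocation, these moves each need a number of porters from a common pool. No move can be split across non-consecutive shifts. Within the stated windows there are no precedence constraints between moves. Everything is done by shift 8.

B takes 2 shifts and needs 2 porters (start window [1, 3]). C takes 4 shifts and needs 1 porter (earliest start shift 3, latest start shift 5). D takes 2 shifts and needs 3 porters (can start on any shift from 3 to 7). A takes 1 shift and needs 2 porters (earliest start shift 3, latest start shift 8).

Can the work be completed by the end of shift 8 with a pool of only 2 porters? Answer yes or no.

The minimum achievable peak is 3; 2 < 3, so no feasible schedule stays within the cap.

no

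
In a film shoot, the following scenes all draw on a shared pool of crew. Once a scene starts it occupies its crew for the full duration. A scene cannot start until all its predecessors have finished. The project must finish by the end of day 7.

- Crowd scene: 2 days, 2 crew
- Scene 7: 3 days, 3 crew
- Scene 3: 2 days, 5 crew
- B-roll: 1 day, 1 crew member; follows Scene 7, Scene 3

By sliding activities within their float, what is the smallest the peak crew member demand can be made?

5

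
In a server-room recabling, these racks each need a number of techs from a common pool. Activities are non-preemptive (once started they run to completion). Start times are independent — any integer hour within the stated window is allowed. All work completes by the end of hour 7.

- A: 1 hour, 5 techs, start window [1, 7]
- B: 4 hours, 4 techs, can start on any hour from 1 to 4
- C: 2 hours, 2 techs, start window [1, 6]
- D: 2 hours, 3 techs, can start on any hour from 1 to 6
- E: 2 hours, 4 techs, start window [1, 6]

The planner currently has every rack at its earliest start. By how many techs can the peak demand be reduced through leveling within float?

11

Early-start peak: h1:18  h2:13  h3:4  h4:4  h5:0  h6:0  h7:0 ⇒ 18.
Leveled (A@1, B@2, C@1, D@3, E@6): h1:7  h2:6  h3:7  h4:7  h5:4  h6:4  h7:4 ⇒ 7.
Reduction 18 − 7 = 11.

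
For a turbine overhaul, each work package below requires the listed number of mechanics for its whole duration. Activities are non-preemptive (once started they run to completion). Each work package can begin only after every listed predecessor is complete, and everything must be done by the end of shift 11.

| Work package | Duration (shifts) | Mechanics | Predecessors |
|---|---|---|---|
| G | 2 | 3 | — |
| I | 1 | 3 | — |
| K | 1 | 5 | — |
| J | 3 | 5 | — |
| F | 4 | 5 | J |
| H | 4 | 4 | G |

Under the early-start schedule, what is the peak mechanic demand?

16

Early-start schedule: G@1, I@1, K@1, J@1, F@4, H@3.
Load per shift: shift 1: 16, shift 2: 8, shift 3: 9, shift 4: 9, shift 5: 9, shift 6: 9, shift 7: 5, shift 8: 0, shift 9: 0, shift 10: 0, shift 11: 0.
Peak is 16.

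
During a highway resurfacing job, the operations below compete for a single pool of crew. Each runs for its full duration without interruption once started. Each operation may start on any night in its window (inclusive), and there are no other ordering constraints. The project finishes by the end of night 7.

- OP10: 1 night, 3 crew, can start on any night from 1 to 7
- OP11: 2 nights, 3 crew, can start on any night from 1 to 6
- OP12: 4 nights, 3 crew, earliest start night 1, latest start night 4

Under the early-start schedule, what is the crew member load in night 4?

3

At early start, night 4 has: OP12.
Demand: 3 = 3.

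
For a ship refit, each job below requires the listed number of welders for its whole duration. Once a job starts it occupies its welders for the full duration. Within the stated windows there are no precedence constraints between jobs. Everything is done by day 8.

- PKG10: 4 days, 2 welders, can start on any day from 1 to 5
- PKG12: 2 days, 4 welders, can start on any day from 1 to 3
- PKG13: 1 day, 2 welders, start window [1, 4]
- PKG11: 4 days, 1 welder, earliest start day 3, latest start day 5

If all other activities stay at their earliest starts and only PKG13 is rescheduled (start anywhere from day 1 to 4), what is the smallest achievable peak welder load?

PKG13@1: d1:8  d2:6  d3:3  d4:3  d5:1  d6:1  d7:0  d8:0 → peak 8
PKG13@2: d1:6  d2:8  d3:3  d4:3  d5:1  d6:1  d7:0  d8:0 → peak 8
PKG13@3: d1:6  d2:6  d3:5  d4:3  d5:1  d6:1  d7:0  d8:0 → peak 6
PKG13@4: d1:6  d2:6  d3:3  d4:5  d5:1  d6:1  d7:0  d8:0 → peak 6
Best is PKG13@3, peak 6.

6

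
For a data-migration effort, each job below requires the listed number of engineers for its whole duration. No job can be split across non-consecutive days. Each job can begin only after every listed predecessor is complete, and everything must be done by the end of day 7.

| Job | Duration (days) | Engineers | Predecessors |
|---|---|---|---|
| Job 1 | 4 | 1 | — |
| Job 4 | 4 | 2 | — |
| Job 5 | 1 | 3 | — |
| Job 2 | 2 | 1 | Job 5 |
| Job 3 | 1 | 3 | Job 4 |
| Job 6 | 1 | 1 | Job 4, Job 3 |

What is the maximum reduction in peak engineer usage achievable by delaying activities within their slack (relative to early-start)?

2

Early-start peak: d1:6  d2:4  d3:4  d4:3  d5:3  d6:1  d7:0 ⇒ 6.
Leveled (Job 1@1, Job 4@1, Job 5@5, Job 2@6, Job 3@6, Job 6@7): d1:3  d2:3  d3:3  d4:3  d5:3  d6:4  d7:2 ⇒ 4.
Reduction 6 − 4 = 2.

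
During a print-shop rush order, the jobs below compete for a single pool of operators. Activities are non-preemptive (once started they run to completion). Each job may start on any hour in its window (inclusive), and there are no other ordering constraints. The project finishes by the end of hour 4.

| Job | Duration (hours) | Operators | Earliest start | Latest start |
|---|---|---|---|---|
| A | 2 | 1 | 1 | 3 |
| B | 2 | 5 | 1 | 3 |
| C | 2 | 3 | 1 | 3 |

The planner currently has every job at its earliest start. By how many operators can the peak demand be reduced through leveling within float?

Early-start peak: h1:9  h2:9  h3:0  h4:0 ⇒ 9.
Leveled (A@1, B@3, C@1): h1:4  h2:4  h3:5  h4:5 ⇒ 5.
Reduction 9 − 5 = 4.

4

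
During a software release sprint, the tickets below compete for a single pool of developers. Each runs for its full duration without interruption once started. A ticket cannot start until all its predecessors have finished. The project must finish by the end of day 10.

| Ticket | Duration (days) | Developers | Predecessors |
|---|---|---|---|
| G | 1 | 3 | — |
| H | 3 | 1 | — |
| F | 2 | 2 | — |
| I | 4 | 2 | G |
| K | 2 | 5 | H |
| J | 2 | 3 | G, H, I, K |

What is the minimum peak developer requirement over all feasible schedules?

5

Early-start (G@1, H@1, F@1, I@2, K@4, J@6) gives peak 7: d1:6  d2:5  d3:3  d4:7  d5:7  d6:3  d7:3  d8:0  d9:0  d10:0.
Shift F→2, K→6, J→8.
Schedule G@1, H@1, F@2, I@2, K@6, J@8: d1:4  d2:5  d3:5  d4:2  d5:2  d6:5  d7:5  d8:3  d9:3  d10:0 — peak 5.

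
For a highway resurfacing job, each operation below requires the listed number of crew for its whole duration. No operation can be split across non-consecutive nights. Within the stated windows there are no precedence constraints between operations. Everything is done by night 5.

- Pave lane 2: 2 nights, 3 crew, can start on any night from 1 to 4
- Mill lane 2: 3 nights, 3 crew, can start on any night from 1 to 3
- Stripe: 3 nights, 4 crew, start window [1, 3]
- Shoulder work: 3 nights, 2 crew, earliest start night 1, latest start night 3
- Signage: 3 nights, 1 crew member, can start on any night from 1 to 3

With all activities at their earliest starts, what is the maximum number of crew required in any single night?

Early-start schedule: Pave lane 2@1, Mill lane 2@1, Stripe@1, Shoulder work@1, Signage@1.
Load per night: night 1: 13, night 2: 13, night 3: 10, night 4: 0, night 5: 0.
Peak is 13.

13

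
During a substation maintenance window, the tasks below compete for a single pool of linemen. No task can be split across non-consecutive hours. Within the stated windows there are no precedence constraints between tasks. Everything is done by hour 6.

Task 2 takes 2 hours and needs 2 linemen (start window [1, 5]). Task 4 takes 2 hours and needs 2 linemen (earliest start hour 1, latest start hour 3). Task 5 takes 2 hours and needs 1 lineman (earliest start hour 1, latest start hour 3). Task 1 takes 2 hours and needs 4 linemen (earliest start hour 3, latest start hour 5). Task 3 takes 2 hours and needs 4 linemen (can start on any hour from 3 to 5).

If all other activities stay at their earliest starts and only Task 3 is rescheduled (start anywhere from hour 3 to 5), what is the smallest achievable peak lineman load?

5

Task 3@3: h1:5  h2:5  h3:8  h4:8  h5:0  h6:0 → peak 8
Task 3@4: h1:5  h2:5  h3:4  h4:8  h5:4  h6:0 → peak 8
Task 3@5: h1:5  h2:5  h3:4  h4:4  h5:4  h6:4 → peak 5
Best is Task 3@5, peak 5.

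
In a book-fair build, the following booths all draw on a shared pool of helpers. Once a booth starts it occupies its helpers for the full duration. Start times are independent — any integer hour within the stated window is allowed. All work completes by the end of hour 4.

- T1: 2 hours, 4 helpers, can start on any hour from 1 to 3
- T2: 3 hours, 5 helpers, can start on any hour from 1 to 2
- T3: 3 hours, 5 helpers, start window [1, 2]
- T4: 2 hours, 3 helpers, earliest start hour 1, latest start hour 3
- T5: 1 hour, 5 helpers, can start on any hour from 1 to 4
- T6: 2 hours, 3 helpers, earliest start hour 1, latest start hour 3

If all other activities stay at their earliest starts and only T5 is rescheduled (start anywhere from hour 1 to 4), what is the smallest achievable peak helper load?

20

T5@1: h1:25  h2:20  h3:10  h4:0 → peak 25
T5@2: h1:20  h2:25  h3:10  h4:0 → peak 25
T5@3: h1:20  h2:20  h3:15  h4:0 → peak 20
T5@4: h1:20  h2:20  h3:10  h4:5 → peak 20
Best is T5@3, peak 20.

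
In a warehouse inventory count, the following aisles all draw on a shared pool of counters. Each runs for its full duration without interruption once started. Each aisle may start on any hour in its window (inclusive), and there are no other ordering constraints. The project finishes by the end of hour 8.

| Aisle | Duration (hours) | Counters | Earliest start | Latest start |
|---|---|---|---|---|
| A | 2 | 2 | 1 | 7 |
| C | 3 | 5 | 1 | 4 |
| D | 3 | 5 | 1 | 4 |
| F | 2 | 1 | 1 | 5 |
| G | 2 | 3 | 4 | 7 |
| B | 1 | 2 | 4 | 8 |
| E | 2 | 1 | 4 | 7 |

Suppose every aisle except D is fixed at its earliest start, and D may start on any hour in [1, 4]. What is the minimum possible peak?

11

D@1: h1:13  h2:13  h3:10  h4:6  h5:4  h6:0  h7:0  h8:0 → peak 13
D@2: h1:8  h2:13  h3:10  h4:11  h5:4  h6:0  h7:0  h8:0 → peak 13
D@3: h1:8  h2:8  h3:10  h4:11  h5:9  h6:0  h7:0  h8:0 → peak 11
D@4: h1:8  h2:8  h3:5  h4:11  h5:9  h6:5  h7:0  h8:0 → peak 11
Best is D@3, peak 11.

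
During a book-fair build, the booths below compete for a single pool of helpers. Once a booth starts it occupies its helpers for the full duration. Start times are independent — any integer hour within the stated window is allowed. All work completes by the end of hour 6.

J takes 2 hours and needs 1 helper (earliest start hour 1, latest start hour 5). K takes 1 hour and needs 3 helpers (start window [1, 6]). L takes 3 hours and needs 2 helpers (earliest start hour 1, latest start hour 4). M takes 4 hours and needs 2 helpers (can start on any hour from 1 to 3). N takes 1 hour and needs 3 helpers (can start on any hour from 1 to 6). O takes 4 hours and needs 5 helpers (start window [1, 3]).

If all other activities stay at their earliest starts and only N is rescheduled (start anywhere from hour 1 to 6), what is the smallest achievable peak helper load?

13

N@1: h1:16  h2:10  h3:9  h4:7  h5:0  h6:0 → peak 16
N@2: h1:13  h2:13  h3:9  h4:7  h5:0  h6:0 → peak 13
N@3: h1:13  h2:10  h3:12  h4:7  h5:0  h6:0 → peak 13
N@4: h1:13  h2:10  h3:9  h4:10  h5:0  h6:0 → peak 13
N@5: h1:13  h2:10  h3:9  h4:7  h5:3  h6:0 → peak 13
N@6: h1:13  h2:10  h3:9  h4:7  h5:0  h6:3 → peak 13
Best is N@2, peak 13.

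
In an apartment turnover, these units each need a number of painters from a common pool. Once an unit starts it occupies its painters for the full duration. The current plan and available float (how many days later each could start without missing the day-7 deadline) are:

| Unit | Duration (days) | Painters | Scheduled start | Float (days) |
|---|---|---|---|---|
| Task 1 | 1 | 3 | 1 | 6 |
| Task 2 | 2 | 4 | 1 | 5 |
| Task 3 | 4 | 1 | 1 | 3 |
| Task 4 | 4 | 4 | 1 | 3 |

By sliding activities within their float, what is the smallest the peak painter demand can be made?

5

Early-start (Task 1@1, Task 2@1, Task 3@1, Task 4@1) gives peak 12: d1:12  d2:9  d3:5  d4:5  d5:0  d6:0  d7:0.
Shift Task 2→2, Task 4→4.
Schedule Task 1@1, Task 2@2, Task 3@1, Task 4@4: d1:4  d2:5  d3:5  d4:5  d5:4  d6:4  d7:4 — peak 5.
Total painter-days = 31 over 7 days ⇒ peak ≥ ⌈31/7⌉ = 5, so 5 is optimal.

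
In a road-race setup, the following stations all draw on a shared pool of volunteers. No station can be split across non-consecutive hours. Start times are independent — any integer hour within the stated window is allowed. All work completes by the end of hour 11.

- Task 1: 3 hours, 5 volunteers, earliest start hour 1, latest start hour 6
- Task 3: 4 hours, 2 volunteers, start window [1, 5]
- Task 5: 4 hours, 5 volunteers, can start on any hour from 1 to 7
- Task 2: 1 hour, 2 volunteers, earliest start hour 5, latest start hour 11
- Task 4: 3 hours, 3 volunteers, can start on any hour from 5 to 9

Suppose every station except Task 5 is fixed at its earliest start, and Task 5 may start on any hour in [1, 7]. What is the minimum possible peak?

8

Task 5@1: h1:12  h2:12  h3:12  h4:7  h5:5  h6:3  h7:3  h8:0  h9:0  h10:0  h11:0 → peak 12
Task 5@2: h1:7  h2:12  h3:12  h4:7  h5:10  h6:3  h7:3  h8:0  h9:0  h10:0  h11:0 → peak 12
Task 5@3: h1:7  h2:7  h3:12  h4:7  h5:10  h6:8  h7:3  h8:0  h9:0  h10:0  h11:0 → peak 12
Task 5@4: h1:7  h2:7  h3:7  h4:7  h5:10  h6:8  h7:8  h8:0  h9:0  h10:0  h11:0 → peak 10
Task 5@5: h1:7  h2:7  h3:7  h4:2  h5:10  h6:8  h7:8  h8:5  h9:0  h10:0  h11:0 → peak 10
Task 5@6: h1:7  h2:7  h3:7  h4:2  h5:5  h6:8  h7:8  h8:5  h9:5  h10:0  h11:0 → peak 8
Task 5@7: h1:7  h2:7  h3:7  h4:2  h5:5  h6:3  h7:8  h8:5  h9:5  h10:5  h11:0 → peak 8
Best is Task 5@6, peak 8.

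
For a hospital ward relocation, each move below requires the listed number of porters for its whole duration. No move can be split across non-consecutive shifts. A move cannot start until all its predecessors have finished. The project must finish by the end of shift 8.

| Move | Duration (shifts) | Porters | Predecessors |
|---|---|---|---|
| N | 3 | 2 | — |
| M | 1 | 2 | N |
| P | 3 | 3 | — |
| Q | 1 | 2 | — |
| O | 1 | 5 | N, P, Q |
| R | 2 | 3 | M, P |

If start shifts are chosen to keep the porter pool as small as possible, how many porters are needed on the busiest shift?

5

Early-start (N@1, M@4, P@1, Q@1, O@4, R@5) gives peak 7: s1:7  s2:5  s3:5  s4:7  s5:3  s6:3  s7:0  s8:0.
Shift Q→4, O→5, R→6.
Schedule N@1, M@4, P@1, Q@4, O@5, R@6: s1:5  s2:5  s3:5  s4:4  s5:5  s6:3  s7:3  s8:0 — peak 5.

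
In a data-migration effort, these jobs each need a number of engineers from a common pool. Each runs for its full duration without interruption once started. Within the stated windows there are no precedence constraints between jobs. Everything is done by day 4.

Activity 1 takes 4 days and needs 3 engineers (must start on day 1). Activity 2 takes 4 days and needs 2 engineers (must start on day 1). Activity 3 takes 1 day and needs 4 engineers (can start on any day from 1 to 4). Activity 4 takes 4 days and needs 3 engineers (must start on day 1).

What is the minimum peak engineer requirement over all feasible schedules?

12

Schedule Activity 1@1, Activity 2@1, Activity 3@1, Activity 4@1: d1:12  d2:8  d3:8  d4:8 — peak 12.
No arrangement of the 4 feasible schedules does better.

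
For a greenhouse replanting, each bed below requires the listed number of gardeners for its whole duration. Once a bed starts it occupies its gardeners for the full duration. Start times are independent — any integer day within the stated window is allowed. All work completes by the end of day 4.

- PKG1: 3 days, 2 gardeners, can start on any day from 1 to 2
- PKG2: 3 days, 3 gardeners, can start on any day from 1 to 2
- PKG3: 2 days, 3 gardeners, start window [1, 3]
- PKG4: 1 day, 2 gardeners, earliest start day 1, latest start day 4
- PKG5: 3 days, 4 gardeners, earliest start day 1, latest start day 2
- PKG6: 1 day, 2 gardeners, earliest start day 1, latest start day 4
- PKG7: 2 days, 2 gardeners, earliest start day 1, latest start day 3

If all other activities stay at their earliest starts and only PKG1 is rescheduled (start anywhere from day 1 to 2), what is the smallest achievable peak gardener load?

16

PKG1@1: d1:18  d2:14  d3:9  d4:0 → peak 18
PKG1@2: d1:16  d2:14  d3:9  d4:2 → peak 16
Best is PKG1@2, peak 16.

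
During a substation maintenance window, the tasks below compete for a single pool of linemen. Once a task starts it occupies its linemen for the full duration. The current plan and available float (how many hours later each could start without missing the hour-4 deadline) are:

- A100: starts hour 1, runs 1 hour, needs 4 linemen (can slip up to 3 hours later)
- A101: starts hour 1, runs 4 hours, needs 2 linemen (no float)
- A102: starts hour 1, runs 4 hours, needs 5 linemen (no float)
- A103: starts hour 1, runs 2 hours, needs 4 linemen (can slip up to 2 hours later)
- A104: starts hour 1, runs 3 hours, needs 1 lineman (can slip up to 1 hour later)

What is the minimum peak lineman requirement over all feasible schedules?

12

Early-start (A100@1, A101@1, A102@1, A103@1, A104@1) gives peak 16: h1:16  h2:12  h3:8  h4:7.
Shift A103→2.
Schedule A100@1, A101@1, A102@1, A103@2, A104@1: h1:12  h2:12  h3:12  h4:7 — peak 12.
No arrangement of the 24 feasible schedules does better.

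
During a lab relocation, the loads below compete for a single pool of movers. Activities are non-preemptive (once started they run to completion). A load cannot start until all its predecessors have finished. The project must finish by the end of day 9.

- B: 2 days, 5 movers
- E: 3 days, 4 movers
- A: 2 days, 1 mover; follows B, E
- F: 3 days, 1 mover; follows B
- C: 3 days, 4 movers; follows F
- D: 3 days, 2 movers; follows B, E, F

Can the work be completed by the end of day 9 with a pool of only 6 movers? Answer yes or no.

The minimum achievable peak is 7; 6 < 7, so no feasible schedule stays within the cap.

no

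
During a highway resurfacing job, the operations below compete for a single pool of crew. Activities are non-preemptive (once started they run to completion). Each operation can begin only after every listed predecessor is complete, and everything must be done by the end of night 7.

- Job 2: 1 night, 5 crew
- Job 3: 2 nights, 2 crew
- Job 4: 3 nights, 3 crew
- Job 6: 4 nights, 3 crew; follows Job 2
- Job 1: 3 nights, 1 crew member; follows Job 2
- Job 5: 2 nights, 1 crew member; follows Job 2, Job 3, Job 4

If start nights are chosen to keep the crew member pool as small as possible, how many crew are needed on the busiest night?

Early-start (Job 2@1, Job 3@1, Job 4@1, Job 6@2, Job 1@2, Job 5@4) gives peak 10: n1:10  n2:9  n3:7  n4:5  n5:4  n6:0  n7:0.
Shift Job 3→2, Job 4→2, Job 6→4, Job 1→5, Job 5→5.
Schedule Job 2@1, Job 3@2, Job 4@2, Job 6@4, Job 1@5, Job 5@5: n1:5  n2:5  n3:5  n4:6  n5:5  n6:5  n7:4 — peak 6.

6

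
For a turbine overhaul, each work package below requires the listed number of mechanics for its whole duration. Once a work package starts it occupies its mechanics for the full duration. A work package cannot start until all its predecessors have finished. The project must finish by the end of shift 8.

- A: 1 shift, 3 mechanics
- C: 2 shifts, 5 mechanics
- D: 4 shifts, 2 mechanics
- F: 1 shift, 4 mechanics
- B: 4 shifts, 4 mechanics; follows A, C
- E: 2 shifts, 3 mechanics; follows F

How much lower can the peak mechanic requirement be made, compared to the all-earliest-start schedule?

7

Early-start peak: s1:14  s2:10  s3:9  s4:6  s5:4  s6:4  s7:0  s8:0 ⇒ 14.
Leveled (A@1, C@2, D@1, F@4, B@5, E@5): s1:5  s2:7  s3:7  s4:6  s5:7  s6:7  s7:4  s8:4 ⇒ 7.
Reduction 14 − 7 = 7.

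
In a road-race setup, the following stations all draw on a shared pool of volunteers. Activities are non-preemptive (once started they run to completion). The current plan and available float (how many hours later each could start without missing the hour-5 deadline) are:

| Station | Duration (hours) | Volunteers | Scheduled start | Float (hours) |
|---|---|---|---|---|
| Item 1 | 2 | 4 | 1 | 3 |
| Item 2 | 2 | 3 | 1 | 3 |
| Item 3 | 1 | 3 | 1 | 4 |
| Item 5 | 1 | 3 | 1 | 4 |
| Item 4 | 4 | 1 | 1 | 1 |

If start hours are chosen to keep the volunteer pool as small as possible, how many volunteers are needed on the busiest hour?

6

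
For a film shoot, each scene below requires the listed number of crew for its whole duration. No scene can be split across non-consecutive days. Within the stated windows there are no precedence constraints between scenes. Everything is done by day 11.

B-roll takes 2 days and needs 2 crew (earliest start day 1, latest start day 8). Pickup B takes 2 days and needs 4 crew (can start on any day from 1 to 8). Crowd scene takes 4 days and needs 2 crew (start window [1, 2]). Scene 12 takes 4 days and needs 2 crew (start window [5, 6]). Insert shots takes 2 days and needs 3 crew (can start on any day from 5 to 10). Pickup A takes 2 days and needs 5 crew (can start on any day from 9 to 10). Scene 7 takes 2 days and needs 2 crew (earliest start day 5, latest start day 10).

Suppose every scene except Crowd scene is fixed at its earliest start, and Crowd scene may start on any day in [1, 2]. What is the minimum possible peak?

8

Crowd scene@1: d1:8  d2:8  d3:2  d4:2  d5:7  d6:7  d7:2  d8:2  d9:5  d10:5  d11:0 → peak 8
Crowd scene@2: d1:6  d2:8  d3:2  d4:2  d5:9  d6:7  d7:2  d8:2  d9:5  d10:5  d11:0 → peak 9
Best is Crowd scene@1, peak 8.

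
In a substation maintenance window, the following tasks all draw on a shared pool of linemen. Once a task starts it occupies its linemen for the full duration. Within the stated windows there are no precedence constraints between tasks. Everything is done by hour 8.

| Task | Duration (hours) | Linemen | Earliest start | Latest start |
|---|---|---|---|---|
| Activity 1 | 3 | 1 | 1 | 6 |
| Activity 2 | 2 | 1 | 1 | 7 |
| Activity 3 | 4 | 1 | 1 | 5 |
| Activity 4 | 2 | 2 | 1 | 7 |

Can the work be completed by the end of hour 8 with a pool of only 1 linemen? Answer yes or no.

Total lineman-hours = 13; over 8 hours the average is 13/8 > 1, so some hour must exceed 1.

no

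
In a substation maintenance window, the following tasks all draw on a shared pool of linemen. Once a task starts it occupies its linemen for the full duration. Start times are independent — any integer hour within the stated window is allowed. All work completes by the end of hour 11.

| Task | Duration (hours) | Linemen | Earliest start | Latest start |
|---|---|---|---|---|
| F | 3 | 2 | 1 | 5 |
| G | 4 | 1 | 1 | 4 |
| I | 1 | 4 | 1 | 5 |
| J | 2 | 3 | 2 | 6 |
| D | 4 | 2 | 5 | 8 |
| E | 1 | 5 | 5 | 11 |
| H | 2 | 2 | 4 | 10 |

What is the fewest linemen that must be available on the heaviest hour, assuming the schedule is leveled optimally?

5

Early-start (F@1, G@1, I@1, J@2, D@5, E@5, H@4) gives peak 9: h1:7  h2:6  h3:6  h4:3  h5:9  h6:2  h7:2  h8:2  h9:0  h10:0  h11:0.
Shift I→4, J→5, E→9, H→7.
Schedule F@1, G@1, I@4, J@5, D@5, E@9, H@7: h1:3  h2:3  h3:3  h4:5  h5:5  h6:5  h7:4  h8:4  h9:5  h10:0  h11:0 — peak 5.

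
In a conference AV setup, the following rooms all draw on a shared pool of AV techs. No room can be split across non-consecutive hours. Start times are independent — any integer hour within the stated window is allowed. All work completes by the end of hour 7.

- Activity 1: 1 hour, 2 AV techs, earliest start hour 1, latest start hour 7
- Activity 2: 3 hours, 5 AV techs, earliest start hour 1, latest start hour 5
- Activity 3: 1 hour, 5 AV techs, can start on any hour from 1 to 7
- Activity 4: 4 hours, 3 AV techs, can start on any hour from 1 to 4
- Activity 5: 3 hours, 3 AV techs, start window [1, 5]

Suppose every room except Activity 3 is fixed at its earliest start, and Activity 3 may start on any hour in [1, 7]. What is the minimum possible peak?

Activity 3@1: h1:18  h2:11  h3:11  h4:3  h5:0  h6:0  h7:0 → peak 18
Activity 3@2: h1:13  h2:16  h3:11  h4:3  h5:0  h6:0  h7:0 → peak 16
Activity 3@3: h1:13  h2:11  h3:16  h4:3  h5:0  h6:0  h7:0 → peak 16
Activity 3@4: h1:13  h2:11  h3:11  h4:8  h5:0  h6:0  h7:0 → peak 13
Activity 3@5: h1:13  h2:11  h3:11  h4:3  h5:5  h6:0  h7:0 → peak 13
Activity 3@6: h1:13  h2:11  h3:11  h4:3  h5:0  h6:5  h7:0 → peak 13
Activity 3@7: h1:13  h2:11  h3:11  h4:3  h5:0  h6:0  h7:5 → peak 13
Best is Activity 3@4, peak 13.

13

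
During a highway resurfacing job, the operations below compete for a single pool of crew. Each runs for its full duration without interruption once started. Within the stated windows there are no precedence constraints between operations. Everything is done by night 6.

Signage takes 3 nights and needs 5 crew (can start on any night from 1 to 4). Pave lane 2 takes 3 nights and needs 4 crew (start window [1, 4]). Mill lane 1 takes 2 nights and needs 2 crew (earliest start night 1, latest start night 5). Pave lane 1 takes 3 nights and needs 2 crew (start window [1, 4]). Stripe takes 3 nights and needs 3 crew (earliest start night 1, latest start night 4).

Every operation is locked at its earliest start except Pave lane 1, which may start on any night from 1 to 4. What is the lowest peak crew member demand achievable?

14

Pave lane 1@1: n1:16  n2:16  n3:14  n4:0  n5:0  n6:0 → peak 16
Pave lane 1@2: n1:14  n2:16  n3:14  n4:2  n5:0  n6:0 → peak 16
Pave lane 1@3: n1:14  n2:14  n3:14  n4:2  n5:2  n6:0 → peak 14
Pave lane 1@4: n1:14  n2:14  n3:12  n4:2  n5:2  n6:2 → peak 14
Best is Pave lane 1@3, peak 14.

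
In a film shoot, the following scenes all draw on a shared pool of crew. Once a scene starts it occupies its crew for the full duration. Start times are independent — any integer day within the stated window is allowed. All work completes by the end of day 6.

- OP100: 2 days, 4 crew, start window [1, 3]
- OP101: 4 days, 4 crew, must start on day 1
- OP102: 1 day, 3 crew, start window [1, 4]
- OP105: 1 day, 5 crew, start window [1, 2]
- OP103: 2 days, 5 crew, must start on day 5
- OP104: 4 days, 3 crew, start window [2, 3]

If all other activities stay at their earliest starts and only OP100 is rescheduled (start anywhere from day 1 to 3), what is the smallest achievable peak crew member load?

OP100@1: d1:16  d2:11  d3:7  d4:7  d5:8  d6:5 → peak 16
OP100@2: d1:12  d2:11  d3:11  d4:7  d5:8  d6:5 → peak 12
OP100@3: d1:12  d2:7  d3:11  d4:11  d5:8  d6:5 → peak 12
Best is OP100@2, peak 12.

12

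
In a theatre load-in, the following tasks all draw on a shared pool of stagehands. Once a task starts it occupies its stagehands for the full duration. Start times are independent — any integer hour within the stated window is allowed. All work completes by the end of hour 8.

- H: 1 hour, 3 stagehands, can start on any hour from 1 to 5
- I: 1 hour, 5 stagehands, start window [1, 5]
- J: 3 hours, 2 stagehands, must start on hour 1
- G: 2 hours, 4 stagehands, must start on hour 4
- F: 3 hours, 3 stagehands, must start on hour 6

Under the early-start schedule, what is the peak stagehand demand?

Early-start schedule: H@1, I@1, J@1, G@4, F@6.
Load per hour: hour 1: 10, hour 2: 2, hour 3: 2, hour 4: 4, hour 5: 4, hour 6: 3, hour 7: 3, hour 8: 3.
Peak is 10.

10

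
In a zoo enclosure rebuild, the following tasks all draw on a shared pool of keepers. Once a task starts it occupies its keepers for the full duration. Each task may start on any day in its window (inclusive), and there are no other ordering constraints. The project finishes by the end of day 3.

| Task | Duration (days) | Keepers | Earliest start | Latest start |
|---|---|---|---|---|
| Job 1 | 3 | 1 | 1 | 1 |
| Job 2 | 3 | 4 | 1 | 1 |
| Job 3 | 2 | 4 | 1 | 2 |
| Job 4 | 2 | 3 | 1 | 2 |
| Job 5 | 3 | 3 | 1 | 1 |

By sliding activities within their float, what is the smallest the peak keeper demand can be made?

Schedule Job 1@1, Job 2@1, Job 3@1, Job 4@1, Job 5@1: d1:15  d2:15  d3:8 — peak 15.
No arrangement of the 4 feasible schedules does better.

15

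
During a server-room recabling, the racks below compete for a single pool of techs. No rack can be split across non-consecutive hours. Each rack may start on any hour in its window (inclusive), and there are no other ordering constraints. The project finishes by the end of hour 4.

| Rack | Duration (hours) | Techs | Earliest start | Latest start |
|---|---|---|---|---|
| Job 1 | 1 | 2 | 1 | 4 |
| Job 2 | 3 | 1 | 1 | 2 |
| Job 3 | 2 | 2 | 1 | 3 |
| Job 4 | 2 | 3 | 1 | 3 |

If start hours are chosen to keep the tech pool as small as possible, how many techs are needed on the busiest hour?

4

Early-start (Job 1@1, Job 2@1, Job 3@1, Job 4@1) gives peak 8: h1:8  h2:6  h3:1  h4:0.
Shift Job 2→2, Job 4→3.
Schedule Job 1@1, Job 2@2, Job 3@1, Job 4@3: h1:4  h2:3  h3:4  h4:4 — peak 4.
Total tech-hours = 15 over 4 hours ⇒ peak ≥ ⌈15/4⌉ = 4, so 4 is optimal.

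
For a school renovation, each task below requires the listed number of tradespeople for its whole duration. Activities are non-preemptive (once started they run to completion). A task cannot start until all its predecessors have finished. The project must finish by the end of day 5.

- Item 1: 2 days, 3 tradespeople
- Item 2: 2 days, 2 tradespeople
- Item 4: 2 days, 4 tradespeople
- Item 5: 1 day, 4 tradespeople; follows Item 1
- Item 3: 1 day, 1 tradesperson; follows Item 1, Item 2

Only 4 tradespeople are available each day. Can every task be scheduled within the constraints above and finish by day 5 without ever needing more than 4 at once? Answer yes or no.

no

Total tradesperson-days = 23; over 5 days the average is 23/5 > 4, so some day must exceed 4.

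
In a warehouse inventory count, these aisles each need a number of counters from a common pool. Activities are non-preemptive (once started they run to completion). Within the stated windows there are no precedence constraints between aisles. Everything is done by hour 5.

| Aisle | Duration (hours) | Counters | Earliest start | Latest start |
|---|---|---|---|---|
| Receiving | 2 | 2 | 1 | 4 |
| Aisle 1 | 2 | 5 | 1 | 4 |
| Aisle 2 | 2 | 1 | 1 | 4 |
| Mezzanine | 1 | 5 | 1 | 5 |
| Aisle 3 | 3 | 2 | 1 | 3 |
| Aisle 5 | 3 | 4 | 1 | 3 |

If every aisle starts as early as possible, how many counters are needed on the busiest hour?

19

Early-start schedule: Receiving@1, Aisle 1@1, Aisle 2@1, Mezzanine@1, Aisle 3@1, Aisle 5@1.
Load per hour: hour 1: 19, hour 2: 14, hour 3: 6, hour 4: 0, hour 5: 0.
Peak is 19.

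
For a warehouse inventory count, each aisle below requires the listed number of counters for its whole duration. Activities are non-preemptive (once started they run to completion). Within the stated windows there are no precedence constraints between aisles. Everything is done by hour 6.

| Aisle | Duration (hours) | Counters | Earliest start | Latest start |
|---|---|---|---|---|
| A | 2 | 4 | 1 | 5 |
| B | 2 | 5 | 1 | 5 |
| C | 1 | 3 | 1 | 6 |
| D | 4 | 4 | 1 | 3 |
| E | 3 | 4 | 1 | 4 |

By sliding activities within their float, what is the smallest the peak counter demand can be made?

Early-start (A@1, B@1, C@1, D@1, E@1) gives peak 20: h1:20  h2:17  h3:8  h4:4  h5:0  h6:0.
Shift C→3, D→3, E→4.
Schedule A@1, B@1, C@3, D@3, E@4: h1:9  h2:9  h3:7  h4:8  h5:8  h6:8 — peak 9.
Total counter-hours = 49 over 6 hours ⇒ peak ≥ ⌈49/6⌉ = 9, so 9 is optimal.

9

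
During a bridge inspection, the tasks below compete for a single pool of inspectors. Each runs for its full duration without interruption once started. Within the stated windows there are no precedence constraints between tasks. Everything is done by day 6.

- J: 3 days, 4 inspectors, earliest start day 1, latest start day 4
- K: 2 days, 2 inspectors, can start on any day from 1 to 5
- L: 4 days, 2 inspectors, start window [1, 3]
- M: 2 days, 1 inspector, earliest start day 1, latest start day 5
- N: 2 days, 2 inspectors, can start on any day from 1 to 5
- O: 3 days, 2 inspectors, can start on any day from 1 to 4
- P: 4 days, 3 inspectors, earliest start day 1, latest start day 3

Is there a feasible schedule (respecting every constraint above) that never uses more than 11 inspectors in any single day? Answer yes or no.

yes

Schedule J@1, K@1, L@1, M@1, N@4, O@4, P@3: d1:9  d2:9  d3:9  d4:9  d5:7  d6:5 — peak 9 ≤ 11.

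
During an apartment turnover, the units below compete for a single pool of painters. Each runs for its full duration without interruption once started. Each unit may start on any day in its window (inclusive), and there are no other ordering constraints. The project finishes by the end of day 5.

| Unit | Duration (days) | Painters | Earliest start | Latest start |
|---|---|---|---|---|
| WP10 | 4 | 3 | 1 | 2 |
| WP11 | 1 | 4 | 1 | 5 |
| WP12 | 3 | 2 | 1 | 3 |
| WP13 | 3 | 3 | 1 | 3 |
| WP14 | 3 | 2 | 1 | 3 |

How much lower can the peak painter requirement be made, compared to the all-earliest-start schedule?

4

Early-start peak: d1:14  d2:10  d3:10  d4:3  d5:0 ⇒ 14.
Leveled (WP10@1, WP11@1, WP12@1, WP13@2, WP14@2): d1:9  d2:10  d3:10  d4:8  d5:0 ⇒ 10.
Reduction 14 − 10 = 4.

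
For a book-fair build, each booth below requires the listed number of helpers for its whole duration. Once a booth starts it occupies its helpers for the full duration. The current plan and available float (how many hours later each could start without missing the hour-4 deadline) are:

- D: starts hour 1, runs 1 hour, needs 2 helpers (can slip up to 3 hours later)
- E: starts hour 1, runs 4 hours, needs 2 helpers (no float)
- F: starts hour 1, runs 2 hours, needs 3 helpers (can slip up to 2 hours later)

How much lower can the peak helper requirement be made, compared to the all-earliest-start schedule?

Early-start peak: h1:7  h2:5  h3:2  h4:2 ⇒ 7.
Leveled (D@1, E@1, F@2): h1:4  h2:5  h3:5  h4:2 ⇒ 5.
Reduction 7 − 5 = 2.

2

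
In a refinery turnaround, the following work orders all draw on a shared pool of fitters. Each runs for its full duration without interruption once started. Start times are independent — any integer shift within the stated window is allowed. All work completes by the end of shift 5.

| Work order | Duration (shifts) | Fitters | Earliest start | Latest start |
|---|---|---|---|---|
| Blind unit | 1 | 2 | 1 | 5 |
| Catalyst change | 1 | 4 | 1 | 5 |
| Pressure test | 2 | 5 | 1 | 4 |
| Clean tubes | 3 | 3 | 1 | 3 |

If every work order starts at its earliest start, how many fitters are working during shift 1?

At early start, shift 1 has: Blind unit, Catalyst change, Pressure test, Clean tubes.
Demand: 2 + 4 + 5 + 3 = 14.

14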